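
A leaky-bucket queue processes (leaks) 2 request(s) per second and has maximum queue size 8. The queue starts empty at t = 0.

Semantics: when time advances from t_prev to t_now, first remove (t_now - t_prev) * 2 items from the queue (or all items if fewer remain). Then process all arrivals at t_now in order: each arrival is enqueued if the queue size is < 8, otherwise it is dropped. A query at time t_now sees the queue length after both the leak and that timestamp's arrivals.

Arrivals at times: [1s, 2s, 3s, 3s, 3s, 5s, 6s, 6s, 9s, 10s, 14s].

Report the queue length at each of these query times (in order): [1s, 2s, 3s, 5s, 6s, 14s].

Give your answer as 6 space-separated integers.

Answer: 1 1 3 1 2 1

Derivation:
Queue lengths at query times:
  query t=1s: backlog = 1
  query t=2s: backlog = 1
  query t=3s: backlog = 3
  query t=5s: backlog = 1
  query t=6s: backlog = 2
  query t=14s: backlog = 1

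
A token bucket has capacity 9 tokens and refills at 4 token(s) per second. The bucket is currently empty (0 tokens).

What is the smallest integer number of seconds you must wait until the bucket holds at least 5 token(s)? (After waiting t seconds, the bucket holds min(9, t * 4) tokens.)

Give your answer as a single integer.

Answer: 2

Derivation:
Need t * 4 >= 5, so t >= 5/4.
Smallest integer t = ceil(5/4) = 2.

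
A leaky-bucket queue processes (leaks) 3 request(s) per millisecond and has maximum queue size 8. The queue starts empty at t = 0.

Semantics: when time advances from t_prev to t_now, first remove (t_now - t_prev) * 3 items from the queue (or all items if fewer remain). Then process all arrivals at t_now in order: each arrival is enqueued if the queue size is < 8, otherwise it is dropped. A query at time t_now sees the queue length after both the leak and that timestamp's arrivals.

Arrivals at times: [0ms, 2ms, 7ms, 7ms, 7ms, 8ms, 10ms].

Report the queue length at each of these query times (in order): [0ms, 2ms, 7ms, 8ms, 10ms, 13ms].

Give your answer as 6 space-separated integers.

Answer: 1 1 3 1 1 0

Derivation:
Queue lengths at query times:
  query t=0ms: backlog = 1
  query t=2ms: backlog = 1
  query t=7ms: backlog = 3
  query t=8ms: backlog = 1
  query t=10ms: backlog = 1
  query t=13ms: backlog = 0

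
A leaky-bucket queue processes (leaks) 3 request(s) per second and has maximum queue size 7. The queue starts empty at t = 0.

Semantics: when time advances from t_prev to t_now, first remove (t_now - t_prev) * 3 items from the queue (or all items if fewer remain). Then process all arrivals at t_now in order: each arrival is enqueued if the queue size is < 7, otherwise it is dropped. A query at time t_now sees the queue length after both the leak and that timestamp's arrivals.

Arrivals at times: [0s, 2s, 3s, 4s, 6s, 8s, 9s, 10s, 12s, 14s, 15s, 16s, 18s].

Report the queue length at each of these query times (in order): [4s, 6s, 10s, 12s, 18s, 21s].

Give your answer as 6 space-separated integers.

Queue lengths at query times:
  query t=4s: backlog = 1
  query t=6s: backlog = 1
  query t=10s: backlog = 1
  query t=12s: backlog = 1
  query t=18s: backlog = 1
  query t=21s: backlog = 0

Answer: 1 1 1 1 1 0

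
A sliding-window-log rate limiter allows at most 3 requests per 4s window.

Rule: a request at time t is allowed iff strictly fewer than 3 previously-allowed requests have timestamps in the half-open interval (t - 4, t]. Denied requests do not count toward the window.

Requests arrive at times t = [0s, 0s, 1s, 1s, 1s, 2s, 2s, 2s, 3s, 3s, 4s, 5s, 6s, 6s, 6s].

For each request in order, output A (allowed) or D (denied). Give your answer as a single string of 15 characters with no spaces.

Tracking allowed requests in the window:
  req#1 t=0s: ALLOW
  req#2 t=0s: ALLOW
  req#3 t=1s: ALLOW
  req#4 t=1s: DENY
  req#5 t=1s: DENY
  req#6 t=2s: DENY
  req#7 t=2s: DENY
  req#8 t=2s: DENY
  req#9 t=3s: DENY
  req#10 t=3s: DENY
  req#11 t=4s: ALLOW
  req#12 t=5s: ALLOW
  req#13 t=6s: ALLOW
  req#14 t=6s: DENY
  req#15 t=6s: DENY

Answer: AAADDDDDDDAAADD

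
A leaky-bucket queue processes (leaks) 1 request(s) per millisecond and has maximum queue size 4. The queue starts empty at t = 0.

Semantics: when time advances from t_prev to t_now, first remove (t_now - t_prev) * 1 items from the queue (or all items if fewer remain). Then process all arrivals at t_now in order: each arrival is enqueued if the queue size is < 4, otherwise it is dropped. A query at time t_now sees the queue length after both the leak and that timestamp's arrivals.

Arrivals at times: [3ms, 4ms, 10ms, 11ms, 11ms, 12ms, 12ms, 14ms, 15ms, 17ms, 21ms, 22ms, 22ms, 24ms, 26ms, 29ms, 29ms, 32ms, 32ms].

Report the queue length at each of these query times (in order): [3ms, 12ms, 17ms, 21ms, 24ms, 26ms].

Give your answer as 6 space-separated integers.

Answer: 1 3 1 1 1 1

Derivation:
Queue lengths at query times:
  query t=3ms: backlog = 1
  query t=12ms: backlog = 3
  query t=17ms: backlog = 1
  query t=21ms: backlog = 1
  query t=24ms: backlog = 1
  query t=26ms: backlog = 1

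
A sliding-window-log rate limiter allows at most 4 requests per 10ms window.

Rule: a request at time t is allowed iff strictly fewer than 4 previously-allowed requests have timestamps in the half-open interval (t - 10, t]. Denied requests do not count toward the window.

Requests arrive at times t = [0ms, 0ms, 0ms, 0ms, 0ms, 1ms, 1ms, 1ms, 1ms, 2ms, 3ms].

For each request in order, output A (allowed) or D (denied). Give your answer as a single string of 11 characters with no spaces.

Tracking allowed requests in the window:
  req#1 t=0ms: ALLOW
  req#2 t=0ms: ALLOW
  req#3 t=0ms: ALLOW
  req#4 t=0ms: ALLOW
  req#5 t=0ms: DENY
  req#6 t=1ms: DENY
  req#7 t=1ms: DENY
  req#8 t=1ms: DENY
  req#9 t=1ms: DENY
  req#10 t=2ms: DENY
  req#11 t=3ms: DENY

Answer: AAAADDDDDDD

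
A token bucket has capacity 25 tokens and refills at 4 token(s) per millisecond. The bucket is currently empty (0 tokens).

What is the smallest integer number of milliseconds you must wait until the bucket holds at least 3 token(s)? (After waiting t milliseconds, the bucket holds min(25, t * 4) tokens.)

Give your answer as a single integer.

Answer: 1

Derivation:
Need t * 4 >= 3, so t >= 3/4.
Smallest integer t = ceil(3/4) = 1.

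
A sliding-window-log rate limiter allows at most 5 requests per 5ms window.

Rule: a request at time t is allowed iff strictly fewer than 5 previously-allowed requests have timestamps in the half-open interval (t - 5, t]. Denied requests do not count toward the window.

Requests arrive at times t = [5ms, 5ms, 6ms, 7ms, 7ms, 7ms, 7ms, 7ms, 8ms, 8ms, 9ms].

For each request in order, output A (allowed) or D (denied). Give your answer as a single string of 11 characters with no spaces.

Tracking allowed requests in the window:
  req#1 t=5ms: ALLOW
  req#2 t=5ms: ALLOW
  req#3 t=6ms: ALLOW
  req#4 t=7ms: ALLOW
  req#5 t=7ms: ALLOW
  req#6 t=7ms: DENY
  req#7 t=7ms: DENY
  req#8 t=7ms: DENY
  req#9 t=8ms: DENY
  req#10 t=8ms: DENY
  req#11 t=9ms: DENY

Answer: AAAAADDDDDD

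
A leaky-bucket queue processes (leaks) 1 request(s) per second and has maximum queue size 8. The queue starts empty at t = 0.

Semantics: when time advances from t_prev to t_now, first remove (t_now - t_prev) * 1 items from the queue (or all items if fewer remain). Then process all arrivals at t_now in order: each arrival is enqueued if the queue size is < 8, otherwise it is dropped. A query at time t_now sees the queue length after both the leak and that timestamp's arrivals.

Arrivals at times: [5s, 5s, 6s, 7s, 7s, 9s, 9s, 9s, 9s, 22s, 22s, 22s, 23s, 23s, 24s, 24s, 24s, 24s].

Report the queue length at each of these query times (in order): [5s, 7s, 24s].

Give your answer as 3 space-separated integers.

Answer: 2 3 7

Derivation:
Queue lengths at query times:
  query t=5s: backlog = 2
  query t=7s: backlog = 3
  query t=24s: backlog = 7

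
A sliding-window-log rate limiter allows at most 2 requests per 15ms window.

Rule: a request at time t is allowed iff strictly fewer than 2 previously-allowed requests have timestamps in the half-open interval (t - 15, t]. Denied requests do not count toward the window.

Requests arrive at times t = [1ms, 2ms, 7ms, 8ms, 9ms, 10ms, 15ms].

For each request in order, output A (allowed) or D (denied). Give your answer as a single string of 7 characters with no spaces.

Answer: AADDDDD

Derivation:
Tracking allowed requests in the window:
  req#1 t=1ms: ALLOW
  req#2 t=2ms: ALLOW
  req#3 t=7ms: DENY
  req#4 t=8ms: DENY
  req#5 t=9ms: DENY
  req#6 t=10ms: DENY
  req#7 t=15ms: DENY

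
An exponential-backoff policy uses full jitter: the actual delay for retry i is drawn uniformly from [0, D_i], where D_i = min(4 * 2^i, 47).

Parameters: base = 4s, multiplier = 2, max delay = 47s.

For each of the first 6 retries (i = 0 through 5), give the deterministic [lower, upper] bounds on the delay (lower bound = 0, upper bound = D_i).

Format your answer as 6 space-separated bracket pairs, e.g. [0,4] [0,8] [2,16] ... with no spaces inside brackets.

Computing bounds per retry:
  i=0: D_i=min(4*2^0,47)=4, bounds=[0,4]
  i=1: D_i=min(4*2^1,47)=8, bounds=[0,8]
  i=2: D_i=min(4*2^2,47)=16, bounds=[0,16]
  i=3: D_i=min(4*2^3,47)=32, bounds=[0,32]
  i=4: D_i=min(4*2^4,47)=47, bounds=[0,47]
  i=5: D_i=min(4*2^5,47)=47, bounds=[0,47]

Answer: [0,4] [0,8] [0,16] [0,32] [0,47] [0,47]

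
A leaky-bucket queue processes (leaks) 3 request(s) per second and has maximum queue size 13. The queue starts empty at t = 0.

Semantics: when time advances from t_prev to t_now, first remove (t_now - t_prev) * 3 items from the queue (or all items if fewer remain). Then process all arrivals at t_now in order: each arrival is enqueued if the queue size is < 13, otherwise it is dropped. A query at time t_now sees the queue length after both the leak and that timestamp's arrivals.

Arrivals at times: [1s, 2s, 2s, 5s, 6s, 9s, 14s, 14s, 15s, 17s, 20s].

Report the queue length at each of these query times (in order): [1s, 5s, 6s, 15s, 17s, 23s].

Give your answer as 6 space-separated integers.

Queue lengths at query times:
  query t=1s: backlog = 1
  query t=5s: backlog = 1
  query t=6s: backlog = 1
  query t=15s: backlog = 1
  query t=17s: backlog = 1
  query t=23s: backlog = 0

Answer: 1 1 1 1 1 0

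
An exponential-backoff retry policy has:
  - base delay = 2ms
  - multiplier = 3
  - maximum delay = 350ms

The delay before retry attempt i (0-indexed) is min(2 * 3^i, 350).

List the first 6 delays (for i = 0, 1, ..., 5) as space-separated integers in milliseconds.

Computing each delay:
  i=0: min(2*3^0, 350) = 2
  i=1: min(2*3^1, 350) = 6
  i=2: min(2*3^2, 350) = 18
  i=3: min(2*3^3, 350) = 54
  i=4: min(2*3^4, 350) = 162
  i=5: min(2*3^5, 350) = 350

Answer: 2 6 18 54 162 350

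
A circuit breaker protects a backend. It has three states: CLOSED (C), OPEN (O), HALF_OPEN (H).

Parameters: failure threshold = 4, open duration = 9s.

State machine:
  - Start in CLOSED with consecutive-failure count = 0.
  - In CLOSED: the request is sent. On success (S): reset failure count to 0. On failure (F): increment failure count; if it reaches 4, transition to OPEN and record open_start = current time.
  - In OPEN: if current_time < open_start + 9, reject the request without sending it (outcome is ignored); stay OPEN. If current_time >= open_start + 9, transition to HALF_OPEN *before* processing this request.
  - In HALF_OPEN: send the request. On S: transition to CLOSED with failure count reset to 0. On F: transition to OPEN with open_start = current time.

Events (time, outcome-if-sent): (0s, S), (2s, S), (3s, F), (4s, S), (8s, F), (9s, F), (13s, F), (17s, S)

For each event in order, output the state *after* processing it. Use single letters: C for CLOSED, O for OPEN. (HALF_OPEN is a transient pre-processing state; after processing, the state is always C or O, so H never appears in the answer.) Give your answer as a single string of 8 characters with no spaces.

State after each event:
  event#1 t=0s outcome=S: state=CLOSED
  event#2 t=2s outcome=S: state=CLOSED
  event#3 t=3s outcome=F: state=CLOSED
  event#4 t=4s outcome=S: state=CLOSED
  event#5 t=8s outcome=F: state=CLOSED
  event#6 t=9s outcome=F: state=CLOSED
  event#7 t=13s outcome=F: state=CLOSED
  event#8 t=17s outcome=S: state=CLOSED

Answer: CCCCCCCC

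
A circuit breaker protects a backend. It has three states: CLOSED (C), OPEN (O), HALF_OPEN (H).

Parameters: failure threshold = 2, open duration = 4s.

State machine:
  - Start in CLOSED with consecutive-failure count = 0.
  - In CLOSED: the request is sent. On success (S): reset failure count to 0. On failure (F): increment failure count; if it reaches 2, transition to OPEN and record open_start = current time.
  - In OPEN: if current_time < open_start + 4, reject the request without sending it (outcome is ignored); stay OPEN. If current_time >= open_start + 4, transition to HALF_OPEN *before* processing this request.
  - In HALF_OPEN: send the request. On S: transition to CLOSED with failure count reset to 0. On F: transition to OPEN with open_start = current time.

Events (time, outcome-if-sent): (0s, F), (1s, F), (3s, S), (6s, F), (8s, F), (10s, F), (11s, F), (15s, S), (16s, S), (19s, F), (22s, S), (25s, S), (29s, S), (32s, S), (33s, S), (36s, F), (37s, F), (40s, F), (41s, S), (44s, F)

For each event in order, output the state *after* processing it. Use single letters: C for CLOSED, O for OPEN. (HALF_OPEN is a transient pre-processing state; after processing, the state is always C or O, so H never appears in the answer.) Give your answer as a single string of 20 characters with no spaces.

Answer: COOOOOOCCCCCCCCCOOCC

Derivation:
State after each event:
  event#1 t=0s outcome=F: state=CLOSED
  event#2 t=1s outcome=F: state=OPEN
  event#3 t=3s outcome=S: state=OPEN
  event#4 t=6s outcome=F: state=OPEN
  event#5 t=8s outcome=F: state=OPEN
  event#6 t=10s outcome=F: state=OPEN
  event#7 t=11s outcome=F: state=OPEN
  event#8 t=15s outcome=S: state=CLOSED
  event#9 t=16s outcome=S: state=CLOSED
  event#10 t=19s outcome=F: state=CLOSED
  event#11 t=22s outcome=S: state=CLOSED
  event#12 t=25s outcome=S: state=CLOSED
  event#13 t=29s outcome=S: state=CLOSED
  event#14 t=32s outcome=S: state=CLOSED
  event#15 t=33s outcome=S: state=CLOSED
  event#16 t=36s outcome=F: state=CLOSED
  event#17 t=37s outcome=F: state=OPEN
  event#18 t=40s outcome=F: state=OPEN
  event#19 t=41s outcome=S: state=CLOSED
  event#20 t=44s outcome=F: state=CLOSED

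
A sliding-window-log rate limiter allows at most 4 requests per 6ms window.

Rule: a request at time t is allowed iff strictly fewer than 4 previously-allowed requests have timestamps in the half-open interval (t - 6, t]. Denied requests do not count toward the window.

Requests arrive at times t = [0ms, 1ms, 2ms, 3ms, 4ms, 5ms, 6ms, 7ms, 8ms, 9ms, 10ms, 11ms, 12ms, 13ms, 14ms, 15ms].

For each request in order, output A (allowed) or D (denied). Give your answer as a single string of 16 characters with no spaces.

Answer: AAAADDAAAADDAAAA

Derivation:
Tracking allowed requests in the window:
  req#1 t=0ms: ALLOW
  req#2 t=1ms: ALLOW
  req#3 t=2ms: ALLOW
  req#4 t=3ms: ALLOW
  req#5 t=4ms: DENY
  req#6 t=5ms: DENY
  req#7 t=6ms: ALLOW
  req#8 t=7ms: ALLOW
  req#9 t=8ms: ALLOW
  req#10 t=9ms: ALLOW
  req#11 t=10ms: DENY
  req#12 t=11ms: DENY
  req#13 t=12ms: ALLOW
  req#14 t=13ms: ALLOW
  req#15 t=14ms: ALLOW
  req#16 t=15ms: ALLOW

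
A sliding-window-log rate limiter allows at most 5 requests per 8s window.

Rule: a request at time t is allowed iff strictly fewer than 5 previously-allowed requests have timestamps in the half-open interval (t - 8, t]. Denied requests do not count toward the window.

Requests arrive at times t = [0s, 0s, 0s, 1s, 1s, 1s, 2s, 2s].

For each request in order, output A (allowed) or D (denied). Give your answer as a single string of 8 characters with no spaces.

Tracking allowed requests in the window:
  req#1 t=0s: ALLOW
  req#2 t=0s: ALLOW
  req#3 t=0s: ALLOW
  req#4 t=1s: ALLOW
  req#5 t=1s: ALLOW
  req#6 t=1s: DENY
  req#7 t=2s: DENY
  req#8 t=2s: DENY

Answer: AAAAADDD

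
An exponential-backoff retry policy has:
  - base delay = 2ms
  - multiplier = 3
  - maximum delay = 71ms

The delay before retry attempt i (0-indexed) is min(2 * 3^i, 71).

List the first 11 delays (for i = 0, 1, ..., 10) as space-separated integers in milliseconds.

Computing each delay:
  i=0: min(2*3^0, 71) = 2
  i=1: min(2*3^1, 71) = 6
  i=2: min(2*3^2, 71) = 18
  i=3: min(2*3^3, 71) = 54
  i=4: min(2*3^4, 71) = 71
  i=5: min(2*3^5, 71) = 71
  i=6: min(2*3^6, 71) = 71
  i=7: min(2*3^7, 71) = 71
  i=8: min(2*3^8, 71) = 71
  i=9: min(2*3^9, 71) = 71
  i=10: min(2*3^10, 71) = 71

Answer: 2 6 18 54 71 71 71 71 71 71 71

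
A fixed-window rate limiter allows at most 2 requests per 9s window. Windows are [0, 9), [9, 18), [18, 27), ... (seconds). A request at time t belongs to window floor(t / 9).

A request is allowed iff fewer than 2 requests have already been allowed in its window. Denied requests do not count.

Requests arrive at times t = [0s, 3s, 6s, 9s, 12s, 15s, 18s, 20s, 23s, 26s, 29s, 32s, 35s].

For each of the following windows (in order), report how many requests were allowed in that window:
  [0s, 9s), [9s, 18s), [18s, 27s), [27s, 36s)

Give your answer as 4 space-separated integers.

Processing requests:
  req#1 t=0s (window 0): ALLOW
  req#2 t=3s (window 0): ALLOW
  req#3 t=6s (window 0): DENY
  req#4 t=9s (window 1): ALLOW
  req#5 t=12s (window 1): ALLOW
  req#6 t=15s (window 1): DENY
  req#7 t=18s (window 2): ALLOW
  req#8 t=20s (window 2): ALLOW
  req#9 t=23s (window 2): DENY
  req#10 t=26s (window 2): DENY
  req#11 t=29s (window 3): ALLOW
  req#12 t=32s (window 3): ALLOW
  req#13 t=35s (window 3): DENY

Allowed counts by window: 2 2 2 2

Answer: 2 2 2 2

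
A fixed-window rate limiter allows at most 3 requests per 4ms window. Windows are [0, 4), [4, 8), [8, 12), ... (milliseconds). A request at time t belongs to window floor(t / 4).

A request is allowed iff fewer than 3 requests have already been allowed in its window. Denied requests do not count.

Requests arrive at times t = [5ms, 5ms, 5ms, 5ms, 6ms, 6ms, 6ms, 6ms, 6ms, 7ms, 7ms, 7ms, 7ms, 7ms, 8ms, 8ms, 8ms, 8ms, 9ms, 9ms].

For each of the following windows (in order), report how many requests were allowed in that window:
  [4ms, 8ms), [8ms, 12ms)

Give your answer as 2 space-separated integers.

Answer: 3 3

Derivation:
Processing requests:
  req#1 t=5ms (window 1): ALLOW
  req#2 t=5ms (window 1): ALLOW
  req#3 t=5ms (window 1): ALLOW
  req#4 t=5ms (window 1): DENY
  req#5 t=6ms (window 1): DENY
  req#6 t=6ms (window 1): DENY
  req#7 t=6ms (window 1): DENY
  req#8 t=6ms (window 1): DENY
  req#9 t=6ms (window 1): DENY
  req#10 t=7ms (window 1): DENY
  req#11 t=7ms (window 1): DENY
  req#12 t=7ms (window 1): DENY
  req#13 t=7ms (window 1): DENY
  req#14 t=7ms (window 1): DENY
  req#15 t=8ms (window 2): ALLOW
  req#16 t=8ms (window 2): ALLOW
  req#17 t=8ms (window 2): ALLOW
  req#18 t=8ms (window 2): DENY
  req#19 t=9ms (window 2): DENY
  req#20 t=9ms (window 2): DENY

Allowed counts by window: 3 3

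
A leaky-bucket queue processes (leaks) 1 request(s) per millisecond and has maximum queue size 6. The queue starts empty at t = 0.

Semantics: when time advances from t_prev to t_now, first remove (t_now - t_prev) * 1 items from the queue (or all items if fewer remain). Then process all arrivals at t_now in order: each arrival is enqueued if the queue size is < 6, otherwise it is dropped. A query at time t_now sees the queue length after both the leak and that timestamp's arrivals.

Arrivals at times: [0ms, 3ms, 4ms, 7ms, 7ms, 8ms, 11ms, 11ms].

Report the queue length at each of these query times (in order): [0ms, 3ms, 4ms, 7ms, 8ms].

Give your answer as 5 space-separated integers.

Queue lengths at query times:
  query t=0ms: backlog = 1
  query t=3ms: backlog = 1
  query t=4ms: backlog = 1
  query t=7ms: backlog = 2
  query t=8ms: backlog = 2

Answer: 1 1 1 2 2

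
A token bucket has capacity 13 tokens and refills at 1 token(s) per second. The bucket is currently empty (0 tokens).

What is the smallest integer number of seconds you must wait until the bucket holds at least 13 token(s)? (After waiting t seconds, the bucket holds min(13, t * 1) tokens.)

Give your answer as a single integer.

Answer: 13

Derivation:
Need t * 1 >= 13, so t >= 13/1.
Smallest integer t = ceil(13/1) = 13.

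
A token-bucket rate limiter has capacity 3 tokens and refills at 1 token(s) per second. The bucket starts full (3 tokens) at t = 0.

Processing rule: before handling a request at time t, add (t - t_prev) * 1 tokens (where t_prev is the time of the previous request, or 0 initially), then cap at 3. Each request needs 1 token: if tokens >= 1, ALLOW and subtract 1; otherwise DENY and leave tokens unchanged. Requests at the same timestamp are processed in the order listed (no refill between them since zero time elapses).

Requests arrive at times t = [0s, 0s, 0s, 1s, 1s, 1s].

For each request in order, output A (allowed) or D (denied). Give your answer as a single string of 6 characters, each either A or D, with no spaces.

Simulating step by step:
  req#1 t=0s: ALLOW
  req#2 t=0s: ALLOW
  req#3 t=0s: ALLOW
  req#4 t=1s: ALLOW
  req#5 t=1s: DENY
  req#6 t=1s: DENY

Answer: AAAADD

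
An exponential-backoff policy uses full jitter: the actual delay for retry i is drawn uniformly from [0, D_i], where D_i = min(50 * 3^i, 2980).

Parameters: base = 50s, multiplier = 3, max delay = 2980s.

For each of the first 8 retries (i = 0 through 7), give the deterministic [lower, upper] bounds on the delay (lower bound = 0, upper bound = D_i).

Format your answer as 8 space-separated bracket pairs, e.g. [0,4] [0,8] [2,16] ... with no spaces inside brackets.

Answer: [0,50] [0,150] [0,450] [0,1350] [0,2980] [0,2980] [0,2980] [0,2980]

Derivation:
Computing bounds per retry:
  i=0: D_i=min(50*3^0,2980)=50, bounds=[0,50]
  i=1: D_i=min(50*3^1,2980)=150, bounds=[0,150]
  i=2: D_i=min(50*3^2,2980)=450, bounds=[0,450]
  i=3: D_i=min(50*3^3,2980)=1350, bounds=[0,1350]
  i=4: D_i=min(50*3^4,2980)=2980, bounds=[0,2980]
  i=5: D_i=min(50*3^5,2980)=2980, bounds=[0,2980]
  i=6: D_i=min(50*3^6,2980)=2980, bounds=[0,2980]
  i=7: D_i=min(50*3^7,2980)=2980, bounds=[0,2980]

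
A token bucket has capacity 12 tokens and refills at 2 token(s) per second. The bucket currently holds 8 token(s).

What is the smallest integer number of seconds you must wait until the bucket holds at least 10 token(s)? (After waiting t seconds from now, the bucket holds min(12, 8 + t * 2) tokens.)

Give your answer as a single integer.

Need 8 + t * 2 >= 10, so t >= 2/2.
Smallest integer t = ceil(2/2) = 1.

Answer: 1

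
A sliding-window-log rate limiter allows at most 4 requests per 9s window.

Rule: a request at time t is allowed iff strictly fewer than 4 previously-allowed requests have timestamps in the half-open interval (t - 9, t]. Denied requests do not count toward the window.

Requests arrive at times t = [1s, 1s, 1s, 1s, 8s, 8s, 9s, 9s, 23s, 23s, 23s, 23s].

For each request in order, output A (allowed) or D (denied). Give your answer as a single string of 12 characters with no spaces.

Answer: AAAADDDDAAAA

Derivation:
Tracking allowed requests in the window:
  req#1 t=1s: ALLOW
  req#2 t=1s: ALLOW
  req#3 t=1s: ALLOW
  req#4 t=1s: ALLOW
  req#5 t=8s: DENY
  req#6 t=8s: DENY
  req#7 t=9s: DENY
  req#8 t=9s: DENY
  req#9 t=23s: ALLOW
  req#10 t=23s: ALLOW
  req#11 t=23s: ALLOW
  req#12 t=23s: ALLOW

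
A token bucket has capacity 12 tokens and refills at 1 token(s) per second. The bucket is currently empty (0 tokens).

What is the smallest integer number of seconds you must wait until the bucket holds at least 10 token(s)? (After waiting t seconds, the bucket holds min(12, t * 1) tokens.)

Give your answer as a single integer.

Answer: 10

Derivation:
Need t * 1 >= 10, so t >= 10/1.
Smallest integer t = ceil(10/1) = 10.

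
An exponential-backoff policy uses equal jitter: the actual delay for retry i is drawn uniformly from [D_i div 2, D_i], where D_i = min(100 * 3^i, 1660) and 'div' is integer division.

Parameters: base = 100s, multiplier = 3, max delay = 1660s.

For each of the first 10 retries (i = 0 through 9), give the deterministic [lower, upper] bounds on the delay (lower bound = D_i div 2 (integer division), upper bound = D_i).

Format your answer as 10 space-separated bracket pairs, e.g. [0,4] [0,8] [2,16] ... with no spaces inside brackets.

Computing bounds per retry:
  i=0: D_i=min(100*3^0,1660)=100, bounds=[50,100]
  i=1: D_i=min(100*3^1,1660)=300, bounds=[150,300]
  i=2: D_i=min(100*3^2,1660)=900, bounds=[450,900]
  i=3: D_i=min(100*3^3,1660)=1660, bounds=[830,1660]
  i=4: D_i=min(100*3^4,1660)=1660, bounds=[830,1660]
  i=5: D_i=min(100*3^5,1660)=1660, bounds=[830,1660]
  i=6: D_i=min(100*3^6,1660)=1660, bounds=[830,1660]
  i=7: D_i=min(100*3^7,1660)=1660, bounds=[830,1660]
  i=8: D_i=min(100*3^8,1660)=1660, bounds=[830,1660]
  i=9: D_i=min(100*3^9,1660)=1660, bounds=[830,1660]

Answer: [50,100] [150,300] [450,900] [830,1660] [830,1660] [830,1660] [830,1660] [830,1660] [830,1660] [830,1660]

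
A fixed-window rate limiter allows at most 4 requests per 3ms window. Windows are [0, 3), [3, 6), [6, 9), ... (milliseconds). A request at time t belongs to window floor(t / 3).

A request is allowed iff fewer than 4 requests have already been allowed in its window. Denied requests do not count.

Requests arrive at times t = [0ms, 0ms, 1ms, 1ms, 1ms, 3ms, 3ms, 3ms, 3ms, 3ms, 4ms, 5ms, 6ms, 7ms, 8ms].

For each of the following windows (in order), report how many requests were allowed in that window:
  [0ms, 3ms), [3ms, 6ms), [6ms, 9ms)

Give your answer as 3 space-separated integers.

Answer: 4 4 3

Derivation:
Processing requests:
  req#1 t=0ms (window 0): ALLOW
  req#2 t=0ms (window 0): ALLOW
  req#3 t=1ms (window 0): ALLOW
  req#4 t=1ms (window 0): ALLOW
  req#5 t=1ms (window 0): DENY
  req#6 t=3ms (window 1): ALLOW
  req#7 t=3ms (window 1): ALLOW
  req#8 t=3ms (window 1): ALLOW
  req#9 t=3ms (window 1): ALLOW
  req#10 t=3ms (window 1): DENY
  req#11 t=4ms (window 1): DENY
  req#12 t=5ms (window 1): DENY
  req#13 t=6ms (window 2): ALLOW
  req#14 t=7ms (window 2): ALLOW
  req#15 t=8ms (window 2): ALLOW

Allowed counts by window: 4 4 3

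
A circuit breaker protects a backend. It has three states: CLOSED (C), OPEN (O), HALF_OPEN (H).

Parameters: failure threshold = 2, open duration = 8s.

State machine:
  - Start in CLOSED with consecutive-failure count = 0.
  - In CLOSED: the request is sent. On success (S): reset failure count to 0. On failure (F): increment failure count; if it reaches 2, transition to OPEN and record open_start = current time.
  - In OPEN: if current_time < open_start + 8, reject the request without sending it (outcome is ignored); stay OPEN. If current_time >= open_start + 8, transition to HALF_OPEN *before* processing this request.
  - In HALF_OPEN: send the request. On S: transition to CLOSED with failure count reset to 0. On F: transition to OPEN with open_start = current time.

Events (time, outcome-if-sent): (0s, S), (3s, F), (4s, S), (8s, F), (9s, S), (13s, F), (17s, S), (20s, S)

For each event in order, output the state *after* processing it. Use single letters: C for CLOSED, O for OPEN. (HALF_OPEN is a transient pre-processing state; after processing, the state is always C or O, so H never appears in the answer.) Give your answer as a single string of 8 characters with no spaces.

State after each event:
  event#1 t=0s outcome=S: state=CLOSED
  event#2 t=3s outcome=F: state=CLOSED
  event#3 t=4s outcome=S: state=CLOSED
  event#4 t=8s outcome=F: state=CLOSED
  event#5 t=9s outcome=S: state=CLOSED
  event#6 t=13s outcome=F: state=CLOSED
  event#7 t=17s outcome=S: state=CLOSED
  event#8 t=20s outcome=S: state=CLOSED

Answer: CCCCCCCC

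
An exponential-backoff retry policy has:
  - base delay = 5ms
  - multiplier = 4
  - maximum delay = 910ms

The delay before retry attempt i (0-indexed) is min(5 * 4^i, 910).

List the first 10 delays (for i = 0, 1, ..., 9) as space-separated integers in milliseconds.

Answer: 5 20 80 320 910 910 910 910 910 910

Derivation:
Computing each delay:
  i=0: min(5*4^0, 910) = 5
  i=1: min(5*4^1, 910) = 20
  i=2: min(5*4^2, 910) = 80
  i=3: min(5*4^3, 910) = 320
  i=4: min(5*4^4, 910) = 910
  i=5: min(5*4^5, 910) = 910
  i=6: min(5*4^6, 910) = 910
  i=7: min(5*4^7, 910) = 910
  i=8: min(5*4^8, 910) = 910
  i=9: min(5*4^9, 910) = 910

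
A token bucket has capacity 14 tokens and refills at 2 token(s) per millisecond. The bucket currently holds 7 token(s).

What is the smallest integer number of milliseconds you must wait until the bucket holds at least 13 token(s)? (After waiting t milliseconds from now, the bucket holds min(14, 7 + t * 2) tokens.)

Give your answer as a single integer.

Need 7 + t * 2 >= 13, so t >= 6/2.
Smallest integer t = ceil(6/2) = 3.

Answer: 3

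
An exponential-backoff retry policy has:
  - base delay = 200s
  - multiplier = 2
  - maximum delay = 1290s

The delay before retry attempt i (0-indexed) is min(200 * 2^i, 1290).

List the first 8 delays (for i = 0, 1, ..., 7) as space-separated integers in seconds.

Answer: 200 400 800 1290 1290 1290 1290 1290

Derivation:
Computing each delay:
  i=0: min(200*2^0, 1290) = 200
  i=1: min(200*2^1, 1290) = 400
  i=2: min(200*2^2, 1290) = 800
  i=3: min(200*2^3, 1290) = 1290
  i=4: min(200*2^4, 1290) = 1290
  i=5: min(200*2^5, 1290) = 1290
  i=6: min(200*2^6, 1290) = 1290
  i=7: min(200*2^7, 1290) = 1290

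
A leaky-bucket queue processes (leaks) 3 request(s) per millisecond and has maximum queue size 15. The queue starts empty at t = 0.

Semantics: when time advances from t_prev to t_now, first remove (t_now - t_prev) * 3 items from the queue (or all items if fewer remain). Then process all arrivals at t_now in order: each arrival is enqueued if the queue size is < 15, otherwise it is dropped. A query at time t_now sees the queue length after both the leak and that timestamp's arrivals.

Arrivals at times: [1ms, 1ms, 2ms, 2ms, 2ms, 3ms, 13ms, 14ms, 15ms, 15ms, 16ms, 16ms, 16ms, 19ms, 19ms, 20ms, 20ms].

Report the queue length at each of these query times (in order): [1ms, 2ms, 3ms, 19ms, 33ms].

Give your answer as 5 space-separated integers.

Answer: 2 3 1 2 0

Derivation:
Queue lengths at query times:
  query t=1ms: backlog = 2
  query t=2ms: backlog = 3
  query t=3ms: backlog = 1
  query t=19ms: backlog = 2
  query t=33ms: backlog = 0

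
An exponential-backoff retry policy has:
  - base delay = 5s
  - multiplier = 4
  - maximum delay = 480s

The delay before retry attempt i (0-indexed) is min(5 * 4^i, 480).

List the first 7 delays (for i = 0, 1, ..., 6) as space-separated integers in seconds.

Answer: 5 20 80 320 480 480 480

Derivation:
Computing each delay:
  i=0: min(5*4^0, 480) = 5
  i=1: min(5*4^1, 480) = 20
  i=2: min(5*4^2, 480) = 80
  i=3: min(5*4^3, 480) = 320
  i=4: min(5*4^4, 480) = 480
  i=5: min(5*4^5, 480) = 480
  i=6: min(5*4^6, 480) = 480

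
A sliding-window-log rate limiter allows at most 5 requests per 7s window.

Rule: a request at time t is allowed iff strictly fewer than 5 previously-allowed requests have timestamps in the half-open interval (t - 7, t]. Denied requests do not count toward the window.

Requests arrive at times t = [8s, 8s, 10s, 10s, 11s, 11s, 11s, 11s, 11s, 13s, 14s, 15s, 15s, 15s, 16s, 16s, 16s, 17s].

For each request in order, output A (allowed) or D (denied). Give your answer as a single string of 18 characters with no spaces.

Answer: AAAAADDDDDDAADDDDA

Derivation:
Tracking allowed requests in the window:
  req#1 t=8s: ALLOW
  req#2 t=8s: ALLOW
  req#3 t=10s: ALLOW
  req#4 t=10s: ALLOW
  req#5 t=11s: ALLOW
  req#6 t=11s: DENY
  req#7 t=11s: DENY
  req#8 t=11s: DENY
  req#9 t=11s: DENY
  req#10 t=13s: DENY
  req#11 t=14s: DENY
  req#12 t=15s: ALLOW
  req#13 t=15s: ALLOW
  req#14 t=15s: DENY
  req#15 t=16s: DENY
  req#16 t=16s: DENY
  req#17 t=16s: DENY
  req#18 t=17s: ALLOW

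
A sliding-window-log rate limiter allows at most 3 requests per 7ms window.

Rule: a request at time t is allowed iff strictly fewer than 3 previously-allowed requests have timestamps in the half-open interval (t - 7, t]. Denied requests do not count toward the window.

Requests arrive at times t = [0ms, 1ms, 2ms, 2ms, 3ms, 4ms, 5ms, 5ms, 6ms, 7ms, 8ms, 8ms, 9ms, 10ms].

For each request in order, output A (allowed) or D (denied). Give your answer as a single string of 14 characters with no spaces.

Tracking allowed requests in the window:
  req#1 t=0ms: ALLOW
  req#2 t=1ms: ALLOW
  req#3 t=2ms: ALLOW
  req#4 t=2ms: DENY
  req#5 t=3ms: DENY
  req#6 t=4ms: DENY
  req#7 t=5ms: DENY
  req#8 t=5ms: DENY
  req#9 t=6ms: DENY
  req#10 t=7ms: ALLOW
  req#11 t=8ms: ALLOW
  req#12 t=8ms: DENY
  req#13 t=9ms: ALLOW
  req#14 t=10ms: DENY

Answer: AAADDDDDDAADAD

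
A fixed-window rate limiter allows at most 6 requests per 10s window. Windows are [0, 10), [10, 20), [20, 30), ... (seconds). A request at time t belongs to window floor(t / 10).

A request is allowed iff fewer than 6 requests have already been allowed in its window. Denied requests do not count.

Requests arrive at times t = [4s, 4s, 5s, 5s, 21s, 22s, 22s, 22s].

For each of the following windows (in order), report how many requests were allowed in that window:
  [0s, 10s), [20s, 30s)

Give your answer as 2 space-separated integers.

Answer: 4 4

Derivation:
Processing requests:
  req#1 t=4s (window 0): ALLOW
  req#2 t=4s (window 0): ALLOW
  req#3 t=5s (window 0): ALLOW
  req#4 t=5s (window 0): ALLOW
  req#5 t=21s (window 2): ALLOW
  req#6 t=22s (window 2): ALLOW
  req#7 t=22s (window 2): ALLOW
  req#8 t=22s (window 2): ALLOW

Allowed counts by window: 4 4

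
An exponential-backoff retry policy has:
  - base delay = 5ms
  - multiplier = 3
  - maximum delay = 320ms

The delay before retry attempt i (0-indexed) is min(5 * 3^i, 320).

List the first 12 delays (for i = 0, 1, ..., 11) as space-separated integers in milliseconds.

Answer: 5 15 45 135 320 320 320 320 320 320 320 320

Derivation:
Computing each delay:
  i=0: min(5*3^0, 320) = 5
  i=1: min(5*3^1, 320) = 15
  i=2: min(5*3^2, 320) = 45
  i=3: min(5*3^3, 320) = 135
  i=4: min(5*3^4, 320) = 320
  i=5: min(5*3^5, 320) = 320
  i=6: min(5*3^6, 320) = 320
  i=7: min(5*3^7, 320) = 320
  i=8: min(5*3^8, 320) = 320
  i=9: min(5*3^9, 320) = 320
  i=10: min(5*3^10, 320) = 320
  i=11: min(5*3^11, 320) = 320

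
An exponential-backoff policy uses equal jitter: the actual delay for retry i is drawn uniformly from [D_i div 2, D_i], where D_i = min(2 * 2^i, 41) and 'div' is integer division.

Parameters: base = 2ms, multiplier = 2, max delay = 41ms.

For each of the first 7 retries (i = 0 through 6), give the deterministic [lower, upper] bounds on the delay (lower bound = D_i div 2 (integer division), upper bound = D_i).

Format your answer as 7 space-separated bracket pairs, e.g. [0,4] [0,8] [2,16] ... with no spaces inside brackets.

Computing bounds per retry:
  i=0: D_i=min(2*2^0,41)=2, bounds=[1,2]
  i=1: D_i=min(2*2^1,41)=4, bounds=[2,4]
  i=2: D_i=min(2*2^2,41)=8, bounds=[4,8]
  i=3: D_i=min(2*2^3,41)=16, bounds=[8,16]
  i=4: D_i=min(2*2^4,41)=32, bounds=[16,32]
  i=5: D_i=min(2*2^5,41)=41, bounds=[20,41]
  i=6: D_i=min(2*2^6,41)=41, bounds=[20,41]

Answer: [1,2] [2,4] [4,8] [8,16] [16,32] [20,41] [20,41]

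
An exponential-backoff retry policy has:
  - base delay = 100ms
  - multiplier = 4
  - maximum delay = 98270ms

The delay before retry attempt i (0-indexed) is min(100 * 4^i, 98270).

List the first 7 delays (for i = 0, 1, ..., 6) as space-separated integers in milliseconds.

Computing each delay:
  i=0: min(100*4^0, 98270) = 100
  i=1: min(100*4^1, 98270) = 400
  i=2: min(100*4^2, 98270) = 1600
  i=3: min(100*4^3, 98270) = 6400
  i=4: min(100*4^4, 98270) = 25600
  i=5: min(100*4^5, 98270) = 98270
  i=6: min(100*4^6, 98270) = 98270

Answer: 100 400 1600 6400 25600 98270 98270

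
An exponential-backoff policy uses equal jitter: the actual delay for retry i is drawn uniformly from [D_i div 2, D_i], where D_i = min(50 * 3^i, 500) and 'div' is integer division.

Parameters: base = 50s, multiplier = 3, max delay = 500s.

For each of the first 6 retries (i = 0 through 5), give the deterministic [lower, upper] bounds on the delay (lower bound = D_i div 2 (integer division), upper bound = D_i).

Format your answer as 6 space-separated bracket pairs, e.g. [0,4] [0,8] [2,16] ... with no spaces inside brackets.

Answer: [25,50] [75,150] [225,450] [250,500] [250,500] [250,500]

Derivation:
Computing bounds per retry:
  i=0: D_i=min(50*3^0,500)=50, bounds=[25,50]
  i=1: D_i=min(50*3^1,500)=150, bounds=[75,150]
  i=2: D_i=min(50*3^2,500)=450, bounds=[225,450]
  i=3: D_i=min(50*3^3,500)=500, bounds=[250,500]
  i=4: D_i=min(50*3^4,500)=500, bounds=[250,500]
  i=5: D_i=min(50*3^5,500)=500, bounds=[250,500]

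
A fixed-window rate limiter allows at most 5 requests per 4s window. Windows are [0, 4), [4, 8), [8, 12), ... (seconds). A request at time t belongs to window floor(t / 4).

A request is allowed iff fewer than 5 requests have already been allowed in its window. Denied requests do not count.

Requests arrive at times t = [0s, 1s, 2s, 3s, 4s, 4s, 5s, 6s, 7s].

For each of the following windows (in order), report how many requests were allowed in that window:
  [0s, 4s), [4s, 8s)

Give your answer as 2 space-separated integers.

Processing requests:
  req#1 t=0s (window 0): ALLOW
  req#2 t=1s (window 0): ALLOW
  req#3 t=2s (window 0): ALLOW
  req#4 t=3s (window 0): ALLOW
  req#5 t=4s (window 1): ALLOW
  req#6 t=4s (window 1): ALLOW
  req#7 t=5s (window 1): ALLOW
  req#8 t=6s (window 1): ALLOW
  req#9 t=7s (window 1): ALLOW

Allowed counts by window: 4 5

Answer: 4 5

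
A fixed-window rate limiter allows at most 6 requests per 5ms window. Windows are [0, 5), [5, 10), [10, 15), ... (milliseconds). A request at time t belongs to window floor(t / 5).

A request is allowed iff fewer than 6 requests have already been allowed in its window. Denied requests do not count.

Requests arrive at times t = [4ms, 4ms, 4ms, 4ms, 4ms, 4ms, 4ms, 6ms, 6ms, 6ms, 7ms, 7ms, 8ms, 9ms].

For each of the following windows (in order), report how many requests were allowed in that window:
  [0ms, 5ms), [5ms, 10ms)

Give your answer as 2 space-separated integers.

Answer: 6 6

Derivation:
Processing requests:
  req#1 t=4ms (window 0): ALLOW
  req#2 t=4ms (window 0): ALLOW
  req#3 t=4ms (window 0): ALLOW
  req#4 t=4ms (window 0): ALLOW
  req#5 t=4ms (window 0): ALLOW
  req#6 t=4ms (window 0): ALLOW
  req#7 t=4ms (window 0): DENY
  req#8 t=6ms (window 1): ALLOW
  req#9 t=6ms (window 1): ALLOW
  req#10 t=6ms (window 1): ALLOW
  req#11 t=7ms (window 1): ALLOW
  req#12 t=7ms (window 1): ALLOW
  req#13 t=8ms (window 1): ALLOW
  req#14 t=9ms (window 1): DENY

Allowed counts by window: 6 6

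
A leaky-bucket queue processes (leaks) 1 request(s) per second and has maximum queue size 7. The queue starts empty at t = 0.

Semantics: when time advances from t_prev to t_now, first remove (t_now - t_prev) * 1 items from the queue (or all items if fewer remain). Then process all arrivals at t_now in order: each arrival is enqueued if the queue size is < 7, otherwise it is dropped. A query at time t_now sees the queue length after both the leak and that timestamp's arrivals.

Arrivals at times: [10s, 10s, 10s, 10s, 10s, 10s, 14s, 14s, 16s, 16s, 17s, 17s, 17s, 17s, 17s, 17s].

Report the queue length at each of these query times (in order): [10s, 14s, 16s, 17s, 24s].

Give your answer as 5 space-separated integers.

Queue lengths at query times:
  query t=10s: backlog = 6
  query t=14s: backlog = 4
  query t=16s: backlog = 4
  query t=17s: backlog = 7
  query t=24s: backlog = 0

Answer: 6 4 4 7 0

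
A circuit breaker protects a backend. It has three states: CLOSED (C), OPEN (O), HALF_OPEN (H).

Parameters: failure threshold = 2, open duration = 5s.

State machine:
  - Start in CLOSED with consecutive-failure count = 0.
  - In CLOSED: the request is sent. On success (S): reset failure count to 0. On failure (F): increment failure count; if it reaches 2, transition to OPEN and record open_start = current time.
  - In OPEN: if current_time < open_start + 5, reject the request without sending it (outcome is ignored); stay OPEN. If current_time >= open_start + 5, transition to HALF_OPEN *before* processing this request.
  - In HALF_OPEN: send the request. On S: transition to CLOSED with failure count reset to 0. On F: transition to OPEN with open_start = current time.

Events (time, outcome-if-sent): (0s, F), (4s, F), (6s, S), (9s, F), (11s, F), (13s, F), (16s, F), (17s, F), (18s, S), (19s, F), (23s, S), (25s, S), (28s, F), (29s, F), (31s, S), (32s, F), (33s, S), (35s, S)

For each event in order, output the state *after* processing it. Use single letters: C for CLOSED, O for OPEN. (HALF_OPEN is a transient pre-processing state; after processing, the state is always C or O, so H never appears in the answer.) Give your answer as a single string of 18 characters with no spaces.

State after each event:
  event#1 t=0s outcome=F: state=CLOSED
  event#2 t=4s outcome=F: state=OPEN
  event#3 t=6s outcome=S: state=OPEN
  event#4 t=9s outcome=F: state=OPEN
  event#5 t=11s outcome=F: state=OPEN
  event#6 t=13s outcome=F: state=OPEN
  event#7 t=16s outcome=F: state=OPEN
  event#8 t=17s outcome=F: state=OPEN
  event#9 t=18s outcome=S: state=OPEN
  event#10 t=19s outcome=F: state=OPEN
  event#11 t=23s outcome=S: state=CLOSED
  event#12 t=25s outcome=S: state=CLOSED
  event#13 t=28s outcome=F: state=CLOSED
  event#14 t=29s outcome=F: state=OPEN
  event#15 t=31s outcome=S: state=OPEN
  event#16 t=32s outcome=F: state=OPEN
  event#17 t=33s outcome=S: state=OPEN
  event#18 t=35s outcome=S: state=CLOSED

Answer: COOOOOOOOOCCCOOOOC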